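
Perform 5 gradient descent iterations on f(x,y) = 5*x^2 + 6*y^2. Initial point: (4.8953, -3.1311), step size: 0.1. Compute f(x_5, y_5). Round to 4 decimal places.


Gradient descent on f(x,y) = 5*x^2 + 6*y^2.
Starting point: (4.8953, -3.1311), alpha = 0.1
Step 1: grad_x = 2*5*4.8953 = 48.953, grad_y = 2*6*-3.1311 = -37.5732
  x_1 = 4.8953 - 0.1*48.953 = 0.0
  y_1 = -3.1311 - 0.1*-37.5732 = 0.6262
Step 2: grad_x = 2*5*0.0 = 0.0, grad_y = 2*6*0.6262 = 7.5146
  x_2 = 0.0 - 0.1*0.0 = 0.0
  y_2 = 0.6262 - 0.1*7.5146 = -0.1252
Step 3: grad_x = 2*5*0.0 = 0.0, grad_y = 2*6*-0.1252 = -1.5029
  x_3 = 0.0 - 0.1*0.0 = 0.0
  y_3 = -0.1252 - 0.1*-1.5029 = 0.025
Step 4: grad_x = 2*5*0.0 = 0.0, grad_y = 2*6*0.025 = 0.3006
  x_4 = 0.0 - 0.1*0.0 = 0.0
  y_4 = 0.025 - 0.1*0.3006 = -0.005
Step 5: grad_x = 2*5*0.0 = 0.0, grad_y = 2*6*-0.005 = -0.0601
  x_5 = 0.0 - 0.1*0.0 = 0.0
  y_5 = -0.005 - 0.1*-0.0601 = 0.001
f(0.0, 0.001) = 5*0.0^2 + 6*0.001^2 = 0.0


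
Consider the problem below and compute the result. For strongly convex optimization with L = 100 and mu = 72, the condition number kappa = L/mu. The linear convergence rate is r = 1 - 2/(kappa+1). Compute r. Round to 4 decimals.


Step 1: Compute the condition number.
kappa = L/mu = 100/72 = 1.3889
Step 2: Compute the convergence rate.
r = 1 - 2/(kappa + 1) = 1 - 2*mu/(L + mu) = (L - mu)/(L + mu) = 28/172 = 0.1628


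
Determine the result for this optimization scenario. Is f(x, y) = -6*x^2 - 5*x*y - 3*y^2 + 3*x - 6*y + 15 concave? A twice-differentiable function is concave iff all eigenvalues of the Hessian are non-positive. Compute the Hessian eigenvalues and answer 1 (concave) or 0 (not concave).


The Hessian of f(x,y) = -6*x^2 - 5*x*y - 3*y^2 + 3*x - 6*y + 15 is:
H = [[-12, -5], [-5, -6]]
Trace = -12 - 6 = -18
Determinant = -12*-6 - (-5)^2 = 47
Discriminant = (-18)^2 - 4*47 = 136.0
Eigenvalues: lambda_1 = -14.831, lambda_2 = -3.169
The function is concave.

1


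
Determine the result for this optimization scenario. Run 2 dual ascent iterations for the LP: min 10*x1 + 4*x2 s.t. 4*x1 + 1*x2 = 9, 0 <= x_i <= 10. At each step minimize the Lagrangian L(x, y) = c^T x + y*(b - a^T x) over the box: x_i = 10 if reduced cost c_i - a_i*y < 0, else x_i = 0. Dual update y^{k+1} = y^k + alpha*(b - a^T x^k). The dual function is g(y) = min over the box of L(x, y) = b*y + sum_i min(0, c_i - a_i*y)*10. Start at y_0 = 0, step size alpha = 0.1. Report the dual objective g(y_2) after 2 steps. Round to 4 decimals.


Dual ascent for LP: min 10*x1 + 4*x2, 4*x1 + 1*x2 = 9, 0 <= x_i <= 10
Step 1: y^k = 0.0, reduced costs: (10.0, 4.0)
  x^k = (0.0, 0.0), subgradient = b - a^T x = 9.0
  y^{k+1} = 0.0 + 0.1*9.0 = 0.9
Step 2: y^k = 0.9, reduced costs: (6.4, 3.1)
  x^k = (0.0, 0.0), subgradient = b - a^T x = 9.0
  y^{k+1} = 0.9 + 0.1*9.0 = 1.8
Dual objective at y_2 = 1.8: reduced costs (2.8, 2.2), box minimizer x = (0.0, 0.0)
g(y_2) = b*y + (c1 - a1*y)*x1 + (c2 - a2*y)*x2 = 9*1.8 + 2.8*0.0 + 2.2*0.0 = 16.2 + 0.0 + 0.0 = 16.2


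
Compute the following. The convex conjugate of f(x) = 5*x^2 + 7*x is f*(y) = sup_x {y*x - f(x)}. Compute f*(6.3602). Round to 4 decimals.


f*(y) = sup_x {y*x - a*x^2 - b*x} = sup_x {(y-b)*x - a*x^2}
FOC: (y - b) - 2a*x = 0 => x* = (y - b)/(2a)
x* = (6.3602 - 7)/(2*5) = -0.064
f*(6.3602) = (y-b)^2/(4a) = (6.3602 - 7)^2/(4*5)
= 0.4093/20 = 0.0205


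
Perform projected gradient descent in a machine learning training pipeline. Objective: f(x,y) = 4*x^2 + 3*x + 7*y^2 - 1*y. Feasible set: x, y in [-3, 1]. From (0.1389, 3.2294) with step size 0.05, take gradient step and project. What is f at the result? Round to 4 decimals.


Step 1: Compute gradient at (0.1389, 3.2294).
grad_x = 2*4*0.1389 + 3 = 4.1112
grad_y = 2*7*3.2294 - 1 = 44.2116
Step 2: Gradient step.
x_raw = 0.1389 - 0.05*4.1112 = -0.0667
y_raw = 3.2294 - 0.05*44.2116 = 1.0188
Step 3: Project onto [-3, 1].
x_proj = clip(-0.0667) = -0.0667
y_proj = clip(1.0188) = 1.0
Step 4: Evaluate f.
f(-0.0667, 1.0) = 5.8178


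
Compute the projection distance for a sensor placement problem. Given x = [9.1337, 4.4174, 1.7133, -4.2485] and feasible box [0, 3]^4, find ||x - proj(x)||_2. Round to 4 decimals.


Project each component onto [0, 3].
clip(9.1337) = 3.0, clip(4.4174) = 3.0, clip(1.7133) = 1.7133, clip(-4.2485) = 0.0
Projection = [3.0, 3.0, 1.7133, 0.0]
Squared diffs: [37.6223, 2.009, 0.0, 18.0498]
Distance = sqrt(57.6811) = 7.5948


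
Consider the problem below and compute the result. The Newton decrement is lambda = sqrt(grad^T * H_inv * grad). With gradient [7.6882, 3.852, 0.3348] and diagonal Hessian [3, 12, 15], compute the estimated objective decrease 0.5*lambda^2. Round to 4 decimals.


Step 1: H is diagonal, so H^(-1) * g = [2.5627, 0.321, 0.0223].
Step 2: g^T H^(-1) g = sum_i g_i^2 / H_ii
  = (7.6882)^2/3 + (3.852)^2/12 + (0.3348)^2/15
  = 19.7028 + 1.2365 + 0.0075 = 20.9468
Step 3: Objective decrease = 0.5 * g^T H^(-1) g = 10.4734


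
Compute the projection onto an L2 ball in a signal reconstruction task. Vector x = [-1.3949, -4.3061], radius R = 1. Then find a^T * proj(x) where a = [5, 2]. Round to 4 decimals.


Step 1: Compute ||x|| (intermediates to 6 decimals).
||x|| = sqrt((-1.3949)^2 + (-4.3061)^2) = 4.526394
Step 2: Project.
Since ||x|| > R, scale = R/||x|| = 1/4.526394 = 0.220926, proj(x) = scale * x
proj(x) = [-0.30817, -0.951329]
Step 3: Dot product.
a^T * proj(x) = 5*(-0.30817) + 2*(-0.951329) = -3.4435


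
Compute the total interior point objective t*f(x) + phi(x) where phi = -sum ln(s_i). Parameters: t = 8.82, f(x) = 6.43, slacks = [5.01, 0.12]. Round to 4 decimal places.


Step 1: Compute log-barrier.
ln values: [1.6114, -2.1203]
phi = -(1.6114 - 2.1203) = 0.5088
Step 2: Compute augmented objective.
t*f(x) = 8.82*6.43 = 56.7126
Total = 56.7126 + 0.5088 = 57.2214


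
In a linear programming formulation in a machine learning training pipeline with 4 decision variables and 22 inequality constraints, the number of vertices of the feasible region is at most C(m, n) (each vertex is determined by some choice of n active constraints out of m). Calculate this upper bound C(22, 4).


Each vertex corresponds to some choice of n active constraints out of m, so the number of vertices is at most C(m, n) = m! / (n!(m-n)!).
m = 22, n = 4
Numerator: 22 * 21 * 20 * 19
Denominator: 4! = 24
C(22, 4) = 7315


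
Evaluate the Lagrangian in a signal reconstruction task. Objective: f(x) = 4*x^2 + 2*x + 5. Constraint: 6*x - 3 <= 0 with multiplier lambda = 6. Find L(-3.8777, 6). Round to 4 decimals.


Step 1: Evaluate f(x).
f(-3.8777) = 4*(-3.8777)^2 + 2*(-3.8777) + 5 = 57.3908
Step 2: Evaluate g(x).
g(-3.8777) = 6*-3.8777 - 3 = -26.2662
Step 3: Compute Lagrangian.
L = 57.3908 + 6*-26.2662 = -100.2064


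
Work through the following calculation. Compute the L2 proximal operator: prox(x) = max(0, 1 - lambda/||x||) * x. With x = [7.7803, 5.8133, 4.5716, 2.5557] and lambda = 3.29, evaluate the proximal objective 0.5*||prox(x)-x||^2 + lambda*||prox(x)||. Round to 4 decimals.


Step 1: Compute ||x||.
||x|| = 11.0344
Step 2: Compute scaling factor.
scale = max(0, 1 - 3.29/11.0344) = 0.7018
Step 3: prox(x) = [5.4605, 4.08, 3.2085, 1.7937]
||prox(x)|| = 7.7444
Step 4: Proximal objective.
0.5*||prox-x||^2 = 5.4121
lambda*||prox|| = 25.4791
Total = 30.8912


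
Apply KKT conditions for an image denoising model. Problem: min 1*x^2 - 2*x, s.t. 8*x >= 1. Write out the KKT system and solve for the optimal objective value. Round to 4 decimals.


Step 1: Try lambda = 0 (constraint inactive).
Stationarity: 2*1*x - 2 = 0
x* = 2/(2*1) = 1.0
Check constraint: 8*1.0 = 8.0 >= 1 -- satisfied.
Step 2: Compute optimal value.
f(x*) = 1*1.0^2 - 2*1.0 = -1.0


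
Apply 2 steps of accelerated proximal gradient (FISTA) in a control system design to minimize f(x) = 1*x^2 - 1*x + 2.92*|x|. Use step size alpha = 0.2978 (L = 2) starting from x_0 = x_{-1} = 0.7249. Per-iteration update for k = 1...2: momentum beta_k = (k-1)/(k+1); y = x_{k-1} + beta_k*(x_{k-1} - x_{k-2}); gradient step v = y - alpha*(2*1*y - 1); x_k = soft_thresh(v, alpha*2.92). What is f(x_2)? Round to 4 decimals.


FISTA on f(x) = 1*x^2 - 1*x + 2.92*|x|
L = 2, alpha = 0.2978
Iteration 1: beta = 0.0, y = 0.7249 + 0.0*(0.7249 - 0.7249) = 0.7249
  grad(y) = 0.4498, v = y - alpha*grad = 0.5909
  prox(v) = soft_thresh(0.5909, 0.8696) = 0.0
Iteration 2: beta = 0.3333, y = 0.0 + 0.3333*(0.0 - 0.7249) = -0.2416
  grad(y) = -1.4833, v = y - alpha*grad = 0.2001
  prox(v) = soft_thresh(0.2001, 0.8696) = 0.0
f(x_2) = 1*0.0^2 - 1*0.0 + 2.92*|0.0| = 0.0


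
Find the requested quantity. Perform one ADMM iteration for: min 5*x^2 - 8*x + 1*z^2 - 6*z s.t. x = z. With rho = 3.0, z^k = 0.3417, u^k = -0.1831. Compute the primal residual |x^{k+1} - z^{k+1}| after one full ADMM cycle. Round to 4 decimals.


ADMM iteration with rho = 3.0, z^k = 0.3417, u^k = -0.1831
Step 1: x-update.
Minimize 5*x^2 - 8*x + (3.0/2)*(x - 0.3417 - 0.1831)^2
FOC: (2*5 + 3.0)*x = 8 + 3.0*(0.3417 + 0.1831)
x^{k+1} = 0.7365
Step 2: z-update.
Minimize 1*z^2 - 6*z + (3.0/2)*(0.7365 - z - 0.1831)^2
FOC: (2*1 + 3.0)*z = 6 + 3.0*(0.7365 - 0.1831)
z^{k+1} = 1.532
Step 3: u-update.
u^{k+1} = -0.1831 + 0.7365 - 1.532 = -0.9786
Step 4: Primal residual = |0.7365 - 1.532| = 0.7955


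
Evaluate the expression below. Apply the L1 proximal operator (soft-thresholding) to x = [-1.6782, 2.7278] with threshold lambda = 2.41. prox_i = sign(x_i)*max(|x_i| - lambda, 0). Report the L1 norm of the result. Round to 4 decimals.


Soft-thresholding with lambda = 2.41:
prox(-1.6782) = sign(-1.6782)*max(|-1.6782| - 2.41, 0) = 0.0
prox(2.7278) = sign(2.7278)*max(|2.7278| - 2.41, 0) = 0.3178
prox(x) = [0.0, 0.3178]
||prox(x)||_1 = 0.0 + 0.3178 = 0.3178


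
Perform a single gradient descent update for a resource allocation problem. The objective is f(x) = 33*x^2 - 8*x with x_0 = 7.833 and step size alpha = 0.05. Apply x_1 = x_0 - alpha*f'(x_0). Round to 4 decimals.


We compute the gradient at x_0 and apply the update.
f'(x) = 66*x - 8
f'(7.833) = 66*7.833 - 8 = 508.978
x_1 = 7.833 - 0.05*508.978 = -17.6159


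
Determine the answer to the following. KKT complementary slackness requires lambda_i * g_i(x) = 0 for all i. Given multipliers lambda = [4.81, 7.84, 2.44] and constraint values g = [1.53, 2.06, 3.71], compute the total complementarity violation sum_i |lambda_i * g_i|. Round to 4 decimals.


KKT complementary slackness check:
lambda_1 * g_1 = 4.81 * 1.53 = 7.3593
lambda_2 * g_2 = 7.84 * 2.06 = 16.1504
lambda_3 * g_3 = 2.44 * 3.71 = 9.0524
Total violation = 7.3593 + 16.1504 + 9.0524 = 32.5621


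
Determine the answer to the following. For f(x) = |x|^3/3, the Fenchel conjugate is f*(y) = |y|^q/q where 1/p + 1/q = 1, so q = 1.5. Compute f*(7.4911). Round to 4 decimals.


The conjugate exponent q satisfies 1/p + 1/q = 1.
p = 3, so q = 3/(3 - 1) = 1.5
|y|^q = 7.4911^1.5 = 20.503
f*(7.4911) = 20.503 / 1.5 = 13.6687


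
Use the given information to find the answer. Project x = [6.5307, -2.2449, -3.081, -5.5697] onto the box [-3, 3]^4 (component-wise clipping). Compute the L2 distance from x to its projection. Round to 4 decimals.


Project each component onto [-3, 3].
clip(6.5307) = 3.0, clip(-2.2449) = -2.2449, clip(-3.081) = -3.0, clip(-5.5697) = -3.0
Projection = [3.0, -2.2449, -3.0, -3.0]
Squared diffs: [12.4658, 0.0, 0.0066, 6.6034]
Distance = sqrt(19.0758) = 4.3676


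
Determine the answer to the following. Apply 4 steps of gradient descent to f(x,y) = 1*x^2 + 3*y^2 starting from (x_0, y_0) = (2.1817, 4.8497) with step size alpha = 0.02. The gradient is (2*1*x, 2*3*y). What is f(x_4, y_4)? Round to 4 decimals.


Gradient descent on f(x,y) = 1*x^2 + 3*y^2.
Starting point: (2.1817, 4.8497), alpha = 0.02
Step 1: grad_x = 2*1*2.1817 = 4.3634, grad_y = 2*3*4.8497 = 29.0982
  x_1 = 2.1817 - 0.02*4.3634 = 2.0944
  y_1 = 4.8497 - 0.02*29.0982 = 4.2677
Step 2: grad_x = 2*1*2.0944 = 4.1889, grad_y = 2*3*4.2677 = 25.6064
  x_2 = 2.0944 - 0.02*4.1889 = 2.0107
  y_2 = 4.2677 - 0.02*25.6064 = 3.7556
Step 3: grad_x = 2*1*2.0107 = 4.0213, grad_y = 2*3*3.7556 = 22.5336
  x_3 = 2.0107 - 0.02*4.0213 = 1.9302
  y_3 = 3.7556 - 0.02*22.5336 = 3.3049
Step 4: grad_x = 2*1*1.9302 = 3.8605, grad_y = 2*3*3.3049 = 19.8296
  x_4 = 1.9302 - 0.02*3.8605 = 1.853
  y_4 = 3.3049 - 0.02*19.8296 = 2.9083
f(1.853, 2.9083) = 1*1.853^2 + 3*2.9083^2 = 28.8091


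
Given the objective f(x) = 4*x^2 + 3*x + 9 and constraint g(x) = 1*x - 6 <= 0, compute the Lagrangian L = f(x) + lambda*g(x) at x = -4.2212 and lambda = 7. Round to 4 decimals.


Step 1: Evaluate f(x).
f(-4.2212) = 4*(-4.2212)^2 + 3*(-4.2212) + 9 = 67.6105
Step 2: Evaluate g(x).
g(-4.2212) = 1*-4.2212 - 6 = -10.2212
Step 3: Compute Lagrangian.
L = 67.6105 + 7*-10.2212 = -3.9379


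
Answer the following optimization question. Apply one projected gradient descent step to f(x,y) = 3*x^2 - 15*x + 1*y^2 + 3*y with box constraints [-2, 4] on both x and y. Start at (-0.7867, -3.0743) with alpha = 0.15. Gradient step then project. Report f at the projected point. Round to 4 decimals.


Step 1: Compute gradient at (-0.7867, -3.0743).
grad_x = 2*3*-0.7867 - 15 = -19.7202
grad_y = 2*1*-3.0743 + 3 = -3.1486
Step 2: Gradient step.
x_raw = -0.7867 - 0.15*-19.7202 = 2.1713
y_raw = -3.0743 - 0.15*-3.1486 = -2.602
Step 3: Project onto [-2, 4].
x_proj = clip(2.1713) = 2.1713
y_proj = clip(-2.602) = -2.0
Step 4: Evaluate f.
f(2.1713, -2.0) = -20.4259


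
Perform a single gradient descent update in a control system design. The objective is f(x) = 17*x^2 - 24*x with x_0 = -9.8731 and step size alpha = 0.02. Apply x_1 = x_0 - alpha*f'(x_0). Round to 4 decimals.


We compute the gradient at x_0 and apply the update.
f'(x) = 34*x - 24
f'(-9.8731) = 34*-9.8731 - 24 = -359.6854
x_1 = -9.8731 - 0.02*-359.6854 = -2.6794


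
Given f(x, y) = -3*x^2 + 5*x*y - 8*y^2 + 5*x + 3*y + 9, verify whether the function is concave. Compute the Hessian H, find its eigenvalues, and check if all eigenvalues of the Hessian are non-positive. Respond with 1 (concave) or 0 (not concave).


The Hessian of f(x,y) = -3*x^2 + 5*x*y - 8*y^2 + 5*x + 3*y + 9 is:
H = [[-6, 5], [5, -16]]
Trace = -6 - 16 = -22
Determinant = -6*-16 - (5)^2 = 71
Discriminant = (-22)^2 - 4*71 = 200.0
Eigenvalues: lambda_1 = -18.0711, lambda_2 = -3.9289
The function is concave.

1


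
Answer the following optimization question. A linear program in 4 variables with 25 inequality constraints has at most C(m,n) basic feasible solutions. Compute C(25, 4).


Each vertex corresponds to some choice of n active constraints out of m, so the number of vertices is at most C(m, n) = m! / (n!(m-n)!).
m = 25, n = 4
Numerator: 25 * 24 * 23 * 22
Denominator: 4! = 24
C(25, 4) = 12650


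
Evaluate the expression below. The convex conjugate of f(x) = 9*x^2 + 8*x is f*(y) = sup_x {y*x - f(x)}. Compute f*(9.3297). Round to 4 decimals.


f*(y) = sup_x {y*x - a*x^2 - b*x} = sup_x {(y-b)*x - a*x^2}
FOC: (y - b) - 2a*x = 0 => x* = (y - b)/(2a)
x* = (9.3297 - 8)/(2*9) = 0.0739
f*(9.3297) = (y-b)^2/(4a) = (9.3297 - 8)^2/(4*9)
= 1.7681/36 = 0.0491


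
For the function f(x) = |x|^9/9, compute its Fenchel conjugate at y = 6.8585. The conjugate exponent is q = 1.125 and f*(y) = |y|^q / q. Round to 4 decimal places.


The conjugate exponent q satisfies 1/p + 1/q = 1.
p = 9, so q = 9/(9 - 1) = 1.125
|y|^q = 6.8585^1.125 = 8.7248
f*(6.8585) = 8.7248 / 1.125 = 7.7554


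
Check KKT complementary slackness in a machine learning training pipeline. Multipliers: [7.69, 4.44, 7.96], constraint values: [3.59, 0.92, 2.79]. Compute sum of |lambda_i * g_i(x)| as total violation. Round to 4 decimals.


KKT complementary slackness check:
lambda_1 * g_1 = 7.69 * 3.59 = 27.6071
lambda_2 * g_2 = 4.44 * 0.92 = 4.0848
lambda_3 * g_3 = 7.96 * 2.79 = 22.2084
Total violation = 27.6071 + 4.0848 + 22.2084 = 53.9003


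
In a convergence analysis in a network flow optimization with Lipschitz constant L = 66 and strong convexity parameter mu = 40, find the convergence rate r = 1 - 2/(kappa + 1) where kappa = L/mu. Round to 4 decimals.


Step 1: Compute the condition number.
kappa = L/mu = 66/40 = 1.65
Step 2: Compute the convergence rate.
r = 1 - 2/(kappa + 1) = 1 - 2*mu/(L + mu) = (L - mu)/(L + mu) = 26/106 = 0.2453


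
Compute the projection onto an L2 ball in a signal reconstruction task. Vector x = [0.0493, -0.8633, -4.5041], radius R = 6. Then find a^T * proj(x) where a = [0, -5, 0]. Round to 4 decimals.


Step 1: Compute ||x|| (intermediates to 6 decimals).
||x|| = sqrt(0.0493^2 + (-0.8633)^2 + (-4.5041)^2) = 4.586353
Step 2: Project.
Since ||x|| <= R, proj = x (no scaling needed).
proj(x) = [0.0493, -0.8633, -4.5041]
Step 3: Dot product.
a^T * proj(x) = 0*0.0493 - 5*(-0.8633) + 0*(-4.5041) = 4.3165


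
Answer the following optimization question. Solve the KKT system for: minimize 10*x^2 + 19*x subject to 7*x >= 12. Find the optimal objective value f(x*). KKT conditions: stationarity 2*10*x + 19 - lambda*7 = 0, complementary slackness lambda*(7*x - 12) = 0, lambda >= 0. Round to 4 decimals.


Step 1: Try lambda = 0 (constraint inactive).
x_unc = -19/(2*10) = -0.95
Check: 7*-0.95 = -6.65 < 12 -- violated!
Step 2: Constraint must be active: 7*x = 12
x* = 12/7 = 1.7143 (rounded; the exact value 12/7 is used below)
lambda = (2*10*(12/7) + 19)/7 = 7.6122
Step 3: Compute optimal value.
f(x*) = 10*(12/7)^2 + 19*(12/7) = 61.9592


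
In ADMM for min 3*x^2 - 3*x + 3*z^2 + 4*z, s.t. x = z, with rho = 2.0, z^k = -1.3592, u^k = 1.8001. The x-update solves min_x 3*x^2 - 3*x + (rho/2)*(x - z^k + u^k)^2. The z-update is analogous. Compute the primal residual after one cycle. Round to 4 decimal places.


ADMM iteration with rho = 2.0, z^k = -1.3592, u^k = 1.8001
Step 1: x-update.
Minimize 3*x^2 - 3*x + (2.0/2)*(x + 1.3592 + 1.8001)^2
FOC: (2*3 + 2.0)*x = 3 + 2.0*(-1.3592 - 1.8001)
x^{k+1} = -0.4148
Step 2: z-update.
Minimize 3*z^2 + 4*z + (2.0/2)*(-0.4148 - z + 1.8001)^2
FOC: (2*3 + 2.0)*z = -4 + 2.0*(-0.4148 + 1.8001)
z^{k+1} = -0.1537
Step 3: u-update.
u^{k+1} = 1.8001 - 0.4148 + 0.1537 = 1.539
Step 4: Primal residual = |-0.4148 + 0.1537| = 0.2611


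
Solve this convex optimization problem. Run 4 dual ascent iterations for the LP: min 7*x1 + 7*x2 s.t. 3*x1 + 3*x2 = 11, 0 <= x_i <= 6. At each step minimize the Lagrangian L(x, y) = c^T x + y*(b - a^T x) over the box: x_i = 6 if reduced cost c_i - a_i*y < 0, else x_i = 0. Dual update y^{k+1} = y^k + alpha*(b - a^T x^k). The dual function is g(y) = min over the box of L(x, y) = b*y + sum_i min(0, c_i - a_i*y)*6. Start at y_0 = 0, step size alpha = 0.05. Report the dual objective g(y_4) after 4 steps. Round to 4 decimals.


Dual ascent for LP: min 7*x1 + 7*x2, 3*x1 + 3*x2 = 11, 0 <= x_i <= 6
Step 1: y^k = 0.0, reduced costs: (7.0, 7.0)
  x^k = (0.0, 0.0), subgradient = b - a^T x = 11.0
  y^{k+1} = 0.0 + 0.05*11.0 = 0.55
Step 2: y^k = 0.55, reduced costs: (5.35, 5.35)
  x^k = (0.0, 0.0), subgradient = b - a^T x = 11.0
  y^{k+1} = 0.55 + 0.05*11.0 = 1.1
Step 3: y^k = 1.1, reduced costs: (3.7, 3.7)
  x^k = (0.0, 0.0), subgradient = b - a^T x = 11.0
  y^{k+1} = 1.1 + 0.05*11.0 = 1.65
Step 4: y^k = 1.65, reduced costs: (2.05, 2.05)
  x^k = (0.0, 0.0), subgradient = b - a^T x = 11.0
  y^{k+1} = 1.65 + 0.05*11.0 = 2.2
Dual objective at y_4 = 2.2: reduced costs (0.4, 0.4), box minimizer x = (0.0, 0.0)
g(y_4) = b*y + (c1 - a1*y)*x1 + (c2 - a2*y)*x2 = 11*2.2 + 0.4*0.0 + 0.4*0.0 = 24.2 + 0.0 + 0.0 = 24.2


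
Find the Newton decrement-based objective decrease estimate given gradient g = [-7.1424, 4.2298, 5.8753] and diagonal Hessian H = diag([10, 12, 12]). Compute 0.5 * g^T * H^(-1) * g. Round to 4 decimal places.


Step 1: H is diagonal, so H^(-1) * g = [-0.7142, 0.3525, 0.4896].
Step 2: g^T H^(-1) g = sum_i g_i^2 / H_ii
  = (-7.1424)^2/10 + (4.2298)^2/12 + (5.8753)^2/12
  = 5.1014 + 1.4909 + 2.8766 = 9.4689
Step 3: Objective decrease = 0.5 * g^T H^(-1) g = 4.7345


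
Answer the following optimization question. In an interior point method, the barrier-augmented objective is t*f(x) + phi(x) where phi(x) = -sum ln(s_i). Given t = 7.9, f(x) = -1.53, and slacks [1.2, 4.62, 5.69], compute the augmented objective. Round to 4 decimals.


Step 1: Compute log-barrier.
ln values: [0.1823, 1.5304, 1.7387]
phi = -(0.1823 + 1.5304 + 1.7387) = -3.4514
Step 2: Compute augmented objective.
t*f(x) = 7.9*-1.53 = -12.087
Total = -12.087 - 3.4514 = -15.5384


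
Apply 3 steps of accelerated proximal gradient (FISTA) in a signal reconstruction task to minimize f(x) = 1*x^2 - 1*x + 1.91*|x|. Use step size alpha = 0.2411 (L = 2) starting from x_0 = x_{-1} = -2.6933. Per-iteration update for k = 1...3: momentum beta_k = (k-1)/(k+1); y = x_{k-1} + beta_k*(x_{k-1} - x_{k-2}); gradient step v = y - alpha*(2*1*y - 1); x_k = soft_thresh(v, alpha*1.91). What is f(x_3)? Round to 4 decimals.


FISTA on f(x) = 1*x^2 - 1*x + 1.91*|x|
L = 2, alpha = 0.2411
Iteration 1: beta = 0.0, y = -2.6933 + 0.0*(-2.6933 + 2.6933) = -2.6933
  grad(y) = -6.3866, v = y - alpha*grad = -1.1535
  prox(v) = soft_thresh(-1.1535, 0.4605) = -0.693
Iteration 2: beta = 0.3333, y = -0.693 + 0.3333*(-0.693 + 2.6933) = -0.0262
  grad(y) = -1.0524, v = y - alpha*grad = 0.2275
  prox(v) = soft_thresh(0.2275, 0.4605) = 0.0
Iteration 3: beta = 0.5, y = 0.0 + 0.5*(0.0 + 0.693) = 0.3465
  grad(y) = -0.307, v = y - alpha*grad = 0.4205
  prox(v) = soft_thresh(0.4205, 0.4605) = 0.0
f(x_3) = 1*0.0^2 - 1*0.0 + 1.91*|0.0| = 0.0


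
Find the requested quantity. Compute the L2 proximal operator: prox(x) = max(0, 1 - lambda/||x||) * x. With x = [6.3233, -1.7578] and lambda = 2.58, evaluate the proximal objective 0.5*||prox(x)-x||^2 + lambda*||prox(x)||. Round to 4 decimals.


Step 1: Compute ||x||.
||x|| = 6.5631
Step 2: Compute scaling factor.
scale = max(0, 1 - 2.58/6.5631) = 0.6069
Step 3: prox(x) = [3.8376, -1.0668]
||prox(x)|| = 3.9831
Step 4: Proximal objective.
0.5*||prox-x||^2 = 3.3282
lambda*||prox|| = 10.2764
Total = 13.6045


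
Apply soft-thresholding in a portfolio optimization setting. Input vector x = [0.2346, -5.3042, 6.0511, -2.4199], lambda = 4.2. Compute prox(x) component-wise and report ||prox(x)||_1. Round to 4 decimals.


Soft-thresholding with lambda = 4.2:
prox(0.2346) = sign(0.2346)*max(|0.2346| - 4.2, 0) = 0.0
prox(-5.3042) = sign(-5.3042)*max(|-5.3042| - 4.2, 0) = -1.1042
prox(6.0511) = sign(6.0511)*max(|6.0511| - 4.2, 0) = 1.8511
prox(-2.4199) = sign(-2.4199)*max(|-2.4199| - 4.2, 0) = 0.0
prox(x) = [0.0, -1.1042, 1.8511, 0.0]
||prox(x)||_1 = 0.0 + 1.1042 + 1.8511 + 0.0 = 2.9553


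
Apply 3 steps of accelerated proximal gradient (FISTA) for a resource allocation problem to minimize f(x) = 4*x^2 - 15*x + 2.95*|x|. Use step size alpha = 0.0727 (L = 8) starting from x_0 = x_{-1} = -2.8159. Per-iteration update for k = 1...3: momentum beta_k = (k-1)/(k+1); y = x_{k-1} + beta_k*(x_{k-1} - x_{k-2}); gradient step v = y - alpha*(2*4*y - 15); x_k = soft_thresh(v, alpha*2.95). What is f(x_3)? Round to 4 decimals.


FISTA on f(x) = 4*x^2 - 15*x + 2.95*|x|
L = 8, alpha = 0.0727
Iteration 1: beta = 0.0, y = -2.8159 + 0.0*(-2.8159 + 2.8159) = -2.8159
  grad(y) = -37.5272, v = y - alpha*grad = -0.0877
  prox(v) = soft_thresh(-0.0877, 0.2145) = 0.0
Iteration 2: beta = 0.3333, y = 0.0 + 0.3333*(0.0 + 2.8159) = 0.9386
  grad(y) = -7.4909, v = y - alpha*grad = 1.4832
  prox(v) = soft_thresh(1.4832, 0.2145) = 1.2688
Iteration 3: beta = 0.5, y = 1.2688 + 0.5*(1.2688 - 0.0) = 1.9031
  grad(y) = 0.2251, v = y - alpha*grad = 1.8868
  prox(v) = soft_thresh(1.8868, 0.2145) = 1.6723
f(x_3) = 4*1.6723^2 - 15*1.6723 + 2.95*|1.6723| = -8.9649


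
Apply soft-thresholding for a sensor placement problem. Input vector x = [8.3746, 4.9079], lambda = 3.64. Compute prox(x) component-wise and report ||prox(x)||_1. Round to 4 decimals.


Soft-thresholding with lambda = 3.64:
prox(8.3746) = sign(8.3746)*max(|8.3746| - 3.64, 0) = 4.7346
prox(4.9079) = sign(4.9079)*max(|4.9079| - 3.64, 0) = 1.2679
prox(x) = [4.7346, 1.2679]
||prox(x)||_1 = 4.7346 + 1.2679 = 6.0025


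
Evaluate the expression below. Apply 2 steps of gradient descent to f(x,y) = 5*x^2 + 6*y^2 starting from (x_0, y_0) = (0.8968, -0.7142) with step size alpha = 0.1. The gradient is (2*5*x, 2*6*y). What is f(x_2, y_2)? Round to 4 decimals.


Gradient descent on f(x,y) = 5*x^2 + 6*y^2.
Starting point: (0.8968, -0.7142), alpha = 0.1
Step 1: grad_x = 2*5*0.8968 = 8.968, grad_y = 2*6*-0.7142 = -8.5704
  x_1 = 0.8968 - 0.1*8.968 = 0.0
  y_1 = -0.7142 - 0.1*-8.5704 = 0.1428
Step 2: grad_x = 2*5*0.0 = 0.0, grad_y = 2*6*0.1428 = 1.7141
  x_2 = 0.0 - 0.1*0.0 = 0.0
  y_2 = 0.1428 - 0.1*1.7141 = -0.0286
f(0.0, -0.0286) = 5*0.0^2 + 6*(-0.0286)^2 = 0.0049


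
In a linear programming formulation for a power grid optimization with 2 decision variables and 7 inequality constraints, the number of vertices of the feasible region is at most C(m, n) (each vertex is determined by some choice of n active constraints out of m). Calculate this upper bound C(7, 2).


Each vertex corresponds to some choice of n active constraints out of m, so the number of vertices is at most C(m, n) = m! / (n!(m-n)!).
m = 7, n = 2
Numerator: 7 * 6
Denominator: 2! = 2
C(7, 2) = 21


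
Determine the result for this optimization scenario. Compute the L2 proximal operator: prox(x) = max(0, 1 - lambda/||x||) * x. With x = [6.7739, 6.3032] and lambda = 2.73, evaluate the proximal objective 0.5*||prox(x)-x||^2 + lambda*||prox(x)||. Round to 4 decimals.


Step 1: Compute ||x||.
||x|| = 9.2529
Step 2: Compute scaling factor.
scale = max(0, 1 - 2.73/9.2529) = 0.705
Step 3: prox(x) = [4.7753, 4.4435]
||prox(x)|| = 6.5229
Step 4: Proximal objective.
0.5*||prox-x||^2 = 3.7265
lambda*||prox|| = 17.8075
Total = 21.534


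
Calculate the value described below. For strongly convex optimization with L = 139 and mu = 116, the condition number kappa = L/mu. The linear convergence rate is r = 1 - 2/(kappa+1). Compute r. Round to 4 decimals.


Step 1: Compute the condition number.
kappa = L/mu = 139/116 = 1.1983
Step 2: Compute the convergence rate.
r = 1 - 2/(kappa + 1) = 1 - 2*mu/(L + mu) = (L - mu)/(L + mu) = 23/255 = 0.0902


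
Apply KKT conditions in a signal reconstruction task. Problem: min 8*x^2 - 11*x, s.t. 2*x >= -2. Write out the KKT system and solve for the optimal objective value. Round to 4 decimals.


Step 1: Try lambda = 0 (constraint inactive).
Stationarity: 2*8*x - 11 = 0
x* = 11/(2*8) = 0.6875
Check constraint: 2*0.6875 = 1.375 >= -2 -- satisfied.
Step 2: Compute optimal value.
f(x*) = 8*0.6875^2 - 11*0.6875 = -3.7813


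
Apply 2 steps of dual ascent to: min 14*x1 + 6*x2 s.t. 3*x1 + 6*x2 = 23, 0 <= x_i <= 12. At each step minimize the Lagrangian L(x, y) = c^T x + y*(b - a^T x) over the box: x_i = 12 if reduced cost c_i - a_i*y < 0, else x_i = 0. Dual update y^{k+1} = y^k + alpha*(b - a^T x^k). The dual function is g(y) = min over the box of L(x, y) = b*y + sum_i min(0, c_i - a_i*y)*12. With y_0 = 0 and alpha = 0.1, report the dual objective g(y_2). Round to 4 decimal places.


Dual ascent for LP: min 14*x1 + 6*x2, 3*x1 + 6*x2 = 23, 0 <= x_i <= 12
Step 1: y^k = 0.0, reduced costs: (14.0, 6.0)
  x^k = (0.0, 0.0), subgradient = b - a^T x = 23.0
  y^{k+1} = 0.0 + 0.1*23.0 = 2.3
Step 2: y^k = 2.3, reduced costs: (7.1, -7.8)
  x^k = (0.0, 12.0), subgradient = b - a^T x = -49.0
  y^{k+1} = 2.3 + 0.1*-49.0 = -2.6
Dual objective at y_2 = -2.6: reduced costs (21.8, 21.6), box minimizer x = (0.0, 0.0)
g(y_2) = b*y + (c1 - a1*y)*x1 + (c2 - a2*y)*x2 = 23*(-2.6) + 21.8*0.0 + 21.6*0.0 = -59.8 + 0.0 + 0.0 = -59.8


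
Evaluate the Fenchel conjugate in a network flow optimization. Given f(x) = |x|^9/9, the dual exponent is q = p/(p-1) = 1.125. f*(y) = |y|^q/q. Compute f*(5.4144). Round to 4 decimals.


The conjugate exponent q satisfies 1/p + 1/q = 1.
p = 9, so q = 9/(9 - 1) = 1.125
|y|^q = 5.4144^1.125 = 6.6872
f*(5.4144) = 6.6872 / 1.125 = 5.9442


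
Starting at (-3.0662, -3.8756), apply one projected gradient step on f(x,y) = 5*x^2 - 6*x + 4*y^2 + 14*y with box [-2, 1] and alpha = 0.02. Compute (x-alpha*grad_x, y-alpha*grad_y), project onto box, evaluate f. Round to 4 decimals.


Step 1: Compute gradient at (-3.0662, -3.8756).
grad_x = 2*5*-3.0662 - 6 = -36.662
grad_y = 2*4*-3.8756 + 14 = -17.0048
Step 2: Gradient step.
x_raw = -3.0662 - 0.02*-36.662 = -2.333
y_raw = -3.8756 - 0.02*-17.0048 = -3.5355
Step 3: Project onto [-2, 1].
x_proj = clip(-2.333) = -2.0
y_proj = clip(-3.5355) = -2.0
Step 4: Evaluate f.
f(-2.0, -2.0) = 20.0


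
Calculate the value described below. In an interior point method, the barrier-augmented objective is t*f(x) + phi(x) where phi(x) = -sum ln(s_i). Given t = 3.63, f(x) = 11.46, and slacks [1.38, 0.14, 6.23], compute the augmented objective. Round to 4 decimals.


Step 1: Compute log-barrier.
ln values: [0.3221, -1.9661, 1.8294]
phi = -(0.3221 - 1.9661 + 1.8294) = -0.1853
Step 2: Compute augmented objective.
t*f(x) = 3.63*11.46 = 41.5998
Total = 41.5998 - 0.1853 = 41.4145


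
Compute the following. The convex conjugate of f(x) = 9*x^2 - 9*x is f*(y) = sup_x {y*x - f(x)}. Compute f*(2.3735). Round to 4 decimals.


f*(y) = sup_x {y*x - a*x^2 - b*x} = sup_x {(y-b)*x - a*x^2}
FOC: (y - b) - 2a*x = 0 => x* = (y - b)/(2a)
x* = (2.3735 + 9)/(2*9) = 0.6319
f*(2.3735) = (y-b)^2/(4a) = (2.3735 + 9)^2/(4*9)
= 129.3565/36 = 3.5932


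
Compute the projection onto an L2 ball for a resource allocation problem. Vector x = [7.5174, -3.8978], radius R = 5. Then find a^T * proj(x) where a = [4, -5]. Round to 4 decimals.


Step 1: Compute ||x|| (intermediates to 6 decimals).
||x|| = sqrt(7.5174^2 + (-3.8978)^2) = 8.46783
Step 2: Project.
Since ||x|| > R, scale = R/||x|| = 5/8.46783 = 0.59047, proj(x) = scale * x
proj(x) = [4.438799, -2.301534]
Step 3: Dot product.
a^T * proj(x) = 4*4.438799 - 5*(-2.301534) = 29.2629


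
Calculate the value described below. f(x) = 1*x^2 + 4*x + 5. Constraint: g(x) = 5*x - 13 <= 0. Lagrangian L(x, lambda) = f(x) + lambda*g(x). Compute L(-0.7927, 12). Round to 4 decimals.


Step 1: Evaluate f(x).
f(-0.7927) = 1*(-0.7927)^2 + 4*(-0.7927) + 5 = 2.4576
Step 2: Evaluate g(x).
g(-0.7927) = 5*-0.7927 - 13 = -16.9635
Step 3: Compute Lagrangian.
L = 2.4576 + 12*-16.9635 = -201.1044


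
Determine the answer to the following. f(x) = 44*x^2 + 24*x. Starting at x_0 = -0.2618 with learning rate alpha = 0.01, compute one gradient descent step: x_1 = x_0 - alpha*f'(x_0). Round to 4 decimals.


We compute the gradient at x_0 and apply the update.
f'(x) = 88*x + 24
f'(-0.2618) = 88*-0.2618 + 24 = 0.9616
x_1 = -0.2618 - 0.01*0.9616 = -0.2714


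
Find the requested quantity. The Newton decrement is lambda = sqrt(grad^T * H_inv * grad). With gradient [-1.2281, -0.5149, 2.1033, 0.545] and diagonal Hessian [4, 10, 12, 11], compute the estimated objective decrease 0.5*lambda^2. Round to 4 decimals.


Step 1: H is diagonal, so H^(-1) * g = [-0.307, -0.0515, 0.1753, 0.0495].
Step 2: g^T H^(-1) g = sum_i g_i^2 / H_ii
  = (-1.2281)^2/4 + (-0.5149)^2/10 + (2.1033)^2/12 + (0.545)^2/11
  = 0.3771 + 0.0265 + 0.3687 + 0.027 = 0.7992
Step 3: Objective decrease = 0.5 * g^T H^(-1) g = 0.3996


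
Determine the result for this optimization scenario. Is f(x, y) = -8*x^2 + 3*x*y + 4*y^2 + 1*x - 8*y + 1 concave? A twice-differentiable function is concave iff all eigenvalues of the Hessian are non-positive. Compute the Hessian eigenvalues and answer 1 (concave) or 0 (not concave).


The Hessian of f(x,y) = -8*x^2 + 3*x*y + 4*y^2 + 1*x - 8*y + 1 is:
H = [[-16, 3], [3, 8]]
Trace = -16 + 8 = -8
Determinant = -16*8 - (3)^2 = -137
Discriminant = (-8)^2 - 4*-137 = 612.0
Eigenvalues: lambda_1 = -16.3693, lambda_2 = 8.3693
The function is not concave.

0


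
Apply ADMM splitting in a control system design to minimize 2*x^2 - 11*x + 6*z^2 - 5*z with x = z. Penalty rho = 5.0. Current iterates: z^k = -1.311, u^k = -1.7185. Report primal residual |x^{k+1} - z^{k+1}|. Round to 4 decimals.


ADMM iteration with rho = 5.0, z^k = -1.311, u^k = -1.7185
Step 1: x-update.
Minimize 2*x^2 - 11*x + (5.0/2)*(x + 1.311 - 1.7185)^2
FOC: (2*2 + 5.0)*x = 11 + 5.0*(-1.311 + 1.7185)
x^{k+1} = 1.4486
Step 2: z-update.
Minimize 6*z^2 - 5*z + (5.0/2)*(1.4486 - z - 1.7185)^2
FOC: (2*6 + 5.0)*z = 5 + 5.0*(1.4486 - 1.7185)
z^{k+1} = 0.2147
Step 3: u-update.
u^{k+1} = -1.7185 + 1.4486 - 0.2147 = -0.4846
Step 4: Primal residual = |1.4486 - 0.2147| = 1.2339


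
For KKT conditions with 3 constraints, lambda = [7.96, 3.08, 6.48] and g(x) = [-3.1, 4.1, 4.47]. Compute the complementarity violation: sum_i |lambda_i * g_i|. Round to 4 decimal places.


KKT complementary slackness check:
lambda_1 * g_1 = 7.96 * -3.1 = -24.676
lambda_2 * g_2 = 3.08 * 4.1 = 12.628
lambda_3 * g_3 = 6.48 * 4.47 = 28.9656
Total violation = 24.676 + 12.628 + 28.9656 = 66.2696


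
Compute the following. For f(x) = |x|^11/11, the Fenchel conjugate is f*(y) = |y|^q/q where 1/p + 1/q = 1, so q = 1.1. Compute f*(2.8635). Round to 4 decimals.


The conjugate exponent q satisfies 1/p + 1/q = 1.
p = 11, so q = 11/(11 - 1) = 1.1
|y|^q = 2.8635^1.1 = 3.1812
f*(2.8635) = 3.1812 / 1.1 = 2.892


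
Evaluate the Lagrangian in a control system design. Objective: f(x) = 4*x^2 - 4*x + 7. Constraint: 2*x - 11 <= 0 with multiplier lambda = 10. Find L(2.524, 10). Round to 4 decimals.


Step 1: Evaluate f(x).
f(2.524) = 4*2.524^2 - 4*2.524 + 7 = 22.3863
Step 2: Evaluate g(x).
g(2.524) = 2*2.524 - 11 = -5.952
Step 3: Compute Lagrangian.
L = 22.3863 + 10*-5.952 = -37.1337


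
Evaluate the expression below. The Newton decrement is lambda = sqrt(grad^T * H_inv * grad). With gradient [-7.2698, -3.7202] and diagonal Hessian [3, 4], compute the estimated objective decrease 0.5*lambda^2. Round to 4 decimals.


Step 1: H is diagonal, so H^(-1) * g = [-2.4233, -0.9301].
Step 2: g^T H^(-1) g = sum_i g_i^2 / H_ii
  = (-7.2698)^2/3 + (-3.7202)^2/4
  = 17.6167 + 3.46 = 21.0766
Step 3: Objective decrease = 0.5 * g^T H^(-1) g = 10.5383


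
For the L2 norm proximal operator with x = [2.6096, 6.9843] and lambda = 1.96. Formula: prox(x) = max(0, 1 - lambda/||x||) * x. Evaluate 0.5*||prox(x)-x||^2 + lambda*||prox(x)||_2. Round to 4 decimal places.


Step 1: Compute ||x||.
||x|| = 7.4559
Step 2: Compute scaling factor.
scale = max(0, 1 - 1.96/7.4559) = 0.7371
Step 3: prox(x) = [1.9236, 5.1483]
||prox(x)|| = 5.4959
Step 4: Proximal objective.
0.5*||prox-x||^2 = 1.9208
lambda*||prox|| = 10.772
Total = 12.6928


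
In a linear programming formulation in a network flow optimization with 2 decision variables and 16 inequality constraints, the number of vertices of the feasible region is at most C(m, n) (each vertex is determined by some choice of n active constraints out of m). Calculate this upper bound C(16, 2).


Each vertex corresponds to some choice of n active constraints out of m, so the number of vertices is at most C(m, n) = m! / (n!(m-n)!).
m = 16, n = 2
Numerator: 16 * 15
Denominator: 2! = 2
C(16, 2) = 120


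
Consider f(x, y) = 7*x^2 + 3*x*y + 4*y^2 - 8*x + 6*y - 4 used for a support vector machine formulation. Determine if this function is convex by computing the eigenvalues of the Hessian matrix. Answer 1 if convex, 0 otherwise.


The Hessian of f(x,y) = 7*x^2 + 3*x*y + 4*y^2 - 8*x + 6*y - 4 is:
H = [[14, 3], [3, 8]]
Trace = 14 + 8 = 22
Determinant = 14*8 - (3)^2 = 103
Discriminant = (22)^2 - 4*103 = 72.0
Eigenvalues: lambda_1 = 6.7574, lambda_2 = 15.2426
The function is convex.

1


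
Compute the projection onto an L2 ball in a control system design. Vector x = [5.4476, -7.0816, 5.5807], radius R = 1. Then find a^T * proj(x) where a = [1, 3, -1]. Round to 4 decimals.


Step 1: Compute ||x|| (intermediates to 6 decimals).
||x|| = sqrt(5.4476^2 + (-7.0816)^2 + 5.5807^2) = 10.534212
Step 2: Project.
Since ||x|| > R, scale = R/||x|| = 1/10.534212 = 0.094929, proj(x) = scale * x
proj(x) = [0.517135, -0.672249, 0.52977]
Step 3: Dot product.
a^T * proj(x) = 1*0.517135 + 3*(-0.672249) - 1*0.52977 = -2.0294


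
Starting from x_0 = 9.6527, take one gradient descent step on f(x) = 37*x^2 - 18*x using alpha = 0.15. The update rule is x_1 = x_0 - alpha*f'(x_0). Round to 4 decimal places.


We compute the gradient at x_0 and apply the update.
f'(x) = 74*x - 18
f'(9.6527) = 74*9.6527 - 18 = 696.2998
x_1 = 9.6527 - 0.15*696.2998 = -94.7923


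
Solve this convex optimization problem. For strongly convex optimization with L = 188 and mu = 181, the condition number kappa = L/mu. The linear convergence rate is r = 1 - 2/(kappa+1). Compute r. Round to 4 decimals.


Step 1: Compute the condition number.
kappa = L/mu = 188/181 = 1.0387
Step 2: Compute the convergence rate.
r = 1 - 2/(kappa + 1) = 1 - 2*mu/(L + mu) = (L - mu)/(L + mu) = 7/369 = 0.019


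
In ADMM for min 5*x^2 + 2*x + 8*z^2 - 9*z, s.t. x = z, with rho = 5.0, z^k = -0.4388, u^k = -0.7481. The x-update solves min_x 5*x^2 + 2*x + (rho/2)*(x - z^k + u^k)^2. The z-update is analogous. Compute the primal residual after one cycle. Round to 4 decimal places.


ADMM iteration with rho = 5.0, z^k = -0.4388, u^k = -0.7481
Step 1: x-update.
Minimize 5*x^2 + 2*x + (5.0/2)*(x + 0.4388 - 0.7481)^2
FOC: (2*5 + 5.0)*x = -2 + 5.0*(-0.4388 + 0.7481)
x^{k+1} = -0.0302
Step 2: z-update.
Minimize 8*z^2 - 9*z + (5.0/2)*(-0.0302 - z - 0.7481)^2
FOC: (2*8 + 5.0)*z = 9 + 5.0*(-0.0302 - 0.7481)
z^{k+1} = 0.2433
Step 3: u-update.
u^{k+1} = -0.7481 - 0.0302 - 0.2433 = -1.0216
Step 4: Primal residual = |-0.0302 - 0.2433| = 0.2735


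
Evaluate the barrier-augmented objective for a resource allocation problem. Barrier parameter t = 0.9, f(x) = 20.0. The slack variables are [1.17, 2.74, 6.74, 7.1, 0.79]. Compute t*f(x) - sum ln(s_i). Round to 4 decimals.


Step 1: Compute log-barrier.
ln values: [0.157, 1.008, 1.9081, 1.9601, -0.2357]
phi = -(0.157 + 1.008 + 1.9081 + 1.9601 - 0.2357) = -4.7974
Step 2: Compute augmented objective.
t*f(x) = 0.9*20.0 = 18.0
Total = 18.0 - 4.7974 = 13.2026


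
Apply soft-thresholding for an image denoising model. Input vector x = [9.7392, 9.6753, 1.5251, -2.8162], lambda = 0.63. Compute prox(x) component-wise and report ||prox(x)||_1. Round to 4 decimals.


Soft-thresholding with lambda = 0.63:
prox(9.7392) = sign(9.7392)*max(|9.7392| - 0.63, 0) = 9.1092
prox(9.6753) = sign(9.6753)*max(|9.6753| - 0.63, 0) = 9.0453
prox(1.5251) = sign(1.5251)*max(|1.5251| - 0.63, 0) = 0.8951
prox(-2.8162) = sign(-2.8162)*max(|-2.8162| - 0.63, 0) = -2.1862
prox(x) = [9.1092, 9.0453, 0.8951, -2.1862]
||prox(x)||_1 = 9.1092 + 9.0453 + 0.8951 + 2.1862 = 21.2358


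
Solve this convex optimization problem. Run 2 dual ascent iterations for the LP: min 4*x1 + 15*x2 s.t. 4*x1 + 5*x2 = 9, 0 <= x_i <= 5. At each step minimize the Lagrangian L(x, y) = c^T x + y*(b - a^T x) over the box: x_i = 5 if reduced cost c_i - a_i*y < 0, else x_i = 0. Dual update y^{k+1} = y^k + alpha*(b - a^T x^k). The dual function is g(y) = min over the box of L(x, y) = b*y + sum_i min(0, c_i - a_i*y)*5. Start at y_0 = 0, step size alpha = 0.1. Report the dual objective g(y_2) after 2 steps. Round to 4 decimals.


Dual ascent for LP: min 4*x1 + 15*x2, 4*x1 + 5*x2 = 9, 0 <= x_i <= 5
Step 1: y^k = 0.0, reduced costs: (4.0, 15.0)
  x^k = (0.0, 0.0), subgradient = b - a^T x = 9.0
  y^{k+1} = 0.0 + 0.1*9.0 = 0.9
Step 2: y^k = 0.9, reduced costs: (0.4, 10.5)
  x^k = (0.0, 0.0), subgradient = b - a^T x = 9.0
  y^{k+1} = 0.9 + 0.1*9.0 = 1.8
Dual objective at y_2 = 1.8: reduced costs (-3.2, 6.0), box minimizer x = (5.0, 0.0)
g(y_2) = b*y + (c1 - a1*y)*x1 + (c2 - a2*y)*x2 = 9*1.8 + (-3.2)*5.0 + 6.0*0.0 = 16.2 - 16.0 + 0.0 = 0.2


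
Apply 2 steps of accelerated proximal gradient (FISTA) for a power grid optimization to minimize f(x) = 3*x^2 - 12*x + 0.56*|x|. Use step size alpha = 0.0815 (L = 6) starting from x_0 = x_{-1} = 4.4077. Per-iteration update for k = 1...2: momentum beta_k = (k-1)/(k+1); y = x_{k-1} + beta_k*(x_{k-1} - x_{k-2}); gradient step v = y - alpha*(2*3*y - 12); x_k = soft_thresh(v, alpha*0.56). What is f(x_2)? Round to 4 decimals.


FISTA on f(x) = 3*x^2 - 12*x + 0.56*|x|
L = 6, alpha = 0.0815
Iteration 1: beta = 0.0, y = 4.4077 + 0.0*(4.4077 - 4.4077) = 4.4077
  grad(y) = 14.4462, v = y - alpha*grad = 3.2303
  prox(v) = soft_thresh(3.2303, 0.0456) = 3.1847
Iteration 2: beta = 0.3333, y = 3.1847 + 0.3333*(3.1847 - 4.4077) = 2.777
  grad(y) = 4.6622, v = y - alpha*grad = 2.3971
  prox(v) = soft_thresh(2.3971, 0.0456) = 2.3514
f(x_2) = 3*2.3514^2 - 12*2.3514 + 0.56*|2.3514| = -10.3127
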